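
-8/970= - 1  +  481/485 = - 0.01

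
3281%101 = 49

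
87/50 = 1 + 37/50 = 1.74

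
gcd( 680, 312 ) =8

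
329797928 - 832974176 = - 503176248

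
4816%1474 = 394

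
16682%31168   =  16682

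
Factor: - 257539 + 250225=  - 2^1*3^1 * 23^1 * 53^1 = - 7314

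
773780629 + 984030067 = 1757810696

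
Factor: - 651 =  - 3^1 * 7^1*31^1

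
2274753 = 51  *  44603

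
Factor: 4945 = 5^1*23^1 * 43^1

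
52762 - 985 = 51777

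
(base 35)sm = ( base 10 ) 1002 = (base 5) 13002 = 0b1111101010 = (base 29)15g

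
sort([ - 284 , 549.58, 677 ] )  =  [ - 284,549.58,677] 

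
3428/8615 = 3428/8615 = 0.40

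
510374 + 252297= 762671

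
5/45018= 5/45018 = 0.00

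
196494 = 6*32749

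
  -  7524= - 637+-6887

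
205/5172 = 205/5172 = 0.04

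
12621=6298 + 6323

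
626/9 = 626/9 = 69.56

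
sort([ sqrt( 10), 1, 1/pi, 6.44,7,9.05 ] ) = [ 1/pi,1,sqrt( 10 ),6.44,7,9.05]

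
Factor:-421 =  - 421^1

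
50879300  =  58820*865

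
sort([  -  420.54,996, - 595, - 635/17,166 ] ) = [-595, - 420.54, - 635/17,166, 996]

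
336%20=16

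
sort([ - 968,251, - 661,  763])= [-968, - 661, 251, 763 ] 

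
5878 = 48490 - 42612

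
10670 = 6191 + 4479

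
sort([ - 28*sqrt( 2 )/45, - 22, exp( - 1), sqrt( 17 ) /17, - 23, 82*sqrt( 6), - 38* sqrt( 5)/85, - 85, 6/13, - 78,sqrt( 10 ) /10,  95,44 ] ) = [ - 85,  -  78, - 23, -22, - 38*sqrt( 5 ) /85, - 28 * sqrt( 2) /45,  sqrt( 17 )/17, sqrt ( 10 )/10, exp( - 1 ),6/13, 44, 95, 82 * sqrt( 6 ) ] 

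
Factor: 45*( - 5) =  -225=   - 3^2*5^2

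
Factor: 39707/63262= 59/94= 2^(  -  1)*47^(  -  1) * 59^1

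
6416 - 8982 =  - 2566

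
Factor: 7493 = 59^1* 127^1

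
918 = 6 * 153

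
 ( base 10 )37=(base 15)27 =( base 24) 1d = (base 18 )21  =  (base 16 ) 25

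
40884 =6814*6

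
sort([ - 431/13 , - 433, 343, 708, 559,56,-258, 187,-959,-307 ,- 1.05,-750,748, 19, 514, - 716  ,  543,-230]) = [ - 959,  -  750, - 716,-433, - 307,-258, - 230, - 431/13, - 1.05,19,56,  187, 343, 514, 543,559,708,  748] 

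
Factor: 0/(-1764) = 0^1 = 0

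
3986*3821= 15230506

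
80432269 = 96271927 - 15839658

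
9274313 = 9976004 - 701691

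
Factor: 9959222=2^1 *7^1 * 13^1*54721^1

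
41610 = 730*57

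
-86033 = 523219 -609252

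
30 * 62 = 1860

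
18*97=1746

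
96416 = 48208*2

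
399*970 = 387030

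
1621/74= 21+ 67/74   =  21.91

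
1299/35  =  1299/35 = 37.11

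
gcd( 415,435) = 5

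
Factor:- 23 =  - 23^1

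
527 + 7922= 8449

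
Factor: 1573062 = 2^1*3^1*23^1*11399^1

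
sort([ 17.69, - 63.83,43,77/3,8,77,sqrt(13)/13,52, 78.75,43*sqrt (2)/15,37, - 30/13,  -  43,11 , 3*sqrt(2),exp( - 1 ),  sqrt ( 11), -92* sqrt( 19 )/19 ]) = [ - 63.83, - 43, - 92*sqrt(19)/19, - 30/13,sqrt( 13 ) /13,exp(-1 ),sqrt(11 ),43*sqrt(2)/15, 3*sqrt ( 2),8,11 , 17.69,77/3,  37,43,52,77,78.75 ] 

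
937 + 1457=2394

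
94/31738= 47/15869 = 0.00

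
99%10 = 9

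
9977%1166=649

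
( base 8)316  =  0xCE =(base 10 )206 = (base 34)62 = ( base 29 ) 73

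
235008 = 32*7344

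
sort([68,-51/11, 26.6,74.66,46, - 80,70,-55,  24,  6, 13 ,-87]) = [ - 87, - 80, - 55,-51/11,6, 13,24,26.6,46, 68, 70,74.66]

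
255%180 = 75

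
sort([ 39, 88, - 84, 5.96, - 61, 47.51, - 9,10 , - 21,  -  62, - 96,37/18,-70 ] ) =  [  -  96, - 84, - 70, - 62 , - 61,  -  21,- 9,37/18,5.96  ,  10, 39, 47.51,88 ]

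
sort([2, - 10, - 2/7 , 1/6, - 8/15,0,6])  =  [-10,-8/15, - 2/7, 0,1/6,2,  6 ] 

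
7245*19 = 137655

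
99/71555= 9/6505= 0.00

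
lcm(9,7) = 63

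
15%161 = 15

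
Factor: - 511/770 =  - 2^ (-1)*5^( - 1)*11^(-1) * 73^1 =- 73/110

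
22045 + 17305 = 39350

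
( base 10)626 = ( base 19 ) 1DI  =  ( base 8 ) 1162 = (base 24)122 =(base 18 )1ge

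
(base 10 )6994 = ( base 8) 15522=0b1101101010010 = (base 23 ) d52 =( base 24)C3A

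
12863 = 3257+9606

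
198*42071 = 8330058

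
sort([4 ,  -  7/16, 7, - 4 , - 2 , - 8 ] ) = [  -  8, - 4, - 2, - 7/16,4,7 ]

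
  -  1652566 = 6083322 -7735888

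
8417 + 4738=13155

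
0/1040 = 0 = 0.00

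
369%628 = 369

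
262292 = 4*65573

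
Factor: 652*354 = 230808 = 2^3 *3^1*59^1 * 163^1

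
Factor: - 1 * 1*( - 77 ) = 77 = 7^1 * 11^1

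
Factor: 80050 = 2^1*5^2*1601^1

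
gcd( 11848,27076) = 4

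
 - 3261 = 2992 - 6253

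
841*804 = 676164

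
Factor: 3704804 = 2^2*397^1*2333^1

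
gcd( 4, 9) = 1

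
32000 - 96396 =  - 64396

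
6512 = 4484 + 2028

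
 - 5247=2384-7631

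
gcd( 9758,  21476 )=14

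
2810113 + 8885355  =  11695468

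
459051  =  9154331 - 8695280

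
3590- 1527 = 2063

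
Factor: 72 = 2^3 * 3^2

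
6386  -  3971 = 2415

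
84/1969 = 84/1969 = 0.04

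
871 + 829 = 1700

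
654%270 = 114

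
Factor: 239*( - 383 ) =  - 91537 = -239^1*383^1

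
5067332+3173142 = 8240474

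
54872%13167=2204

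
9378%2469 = 1971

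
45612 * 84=3831408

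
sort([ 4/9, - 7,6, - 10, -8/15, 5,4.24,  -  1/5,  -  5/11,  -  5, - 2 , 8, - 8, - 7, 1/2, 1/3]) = [ - 10, - 8,-7,-7 ,-5 , - 2, - 8/15, - 5/11,-1/5, 1/3 , 4/9,  1/2, 4.24,5,  6,8]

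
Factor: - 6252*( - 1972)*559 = 2^4*3^1*13^1 * 17^1*29^1*43^1*521^1 = 6891879696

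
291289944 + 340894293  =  632184237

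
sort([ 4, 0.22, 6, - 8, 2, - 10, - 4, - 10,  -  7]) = [ - 10, - 10, - 8, - 7, - 4 , 0.22,2, 4 , 6 ]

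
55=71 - 16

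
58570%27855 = 2860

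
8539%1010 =459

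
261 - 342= - 81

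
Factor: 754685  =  5^1 * 149^1*1013^1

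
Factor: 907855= 5^1 * 13^1*13967^1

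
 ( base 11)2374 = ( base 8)6042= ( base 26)4fc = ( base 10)3106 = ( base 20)7f6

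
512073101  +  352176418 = 864249519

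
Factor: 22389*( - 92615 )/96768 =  - 691185745/32256= - 2^( - 9)*3^(-2)*5^1 * 7^( - 1) * 17^1*439^1*18523^1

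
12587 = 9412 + 3175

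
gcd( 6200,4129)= 1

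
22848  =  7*3264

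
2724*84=228816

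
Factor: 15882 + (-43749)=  - 3^1* 7^1 * 1327^1   =  - 27867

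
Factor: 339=3^1 *113^1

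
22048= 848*26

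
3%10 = 3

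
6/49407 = 2/16469 = 0.00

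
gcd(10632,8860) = 1772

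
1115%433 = 249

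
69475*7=486325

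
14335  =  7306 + 7029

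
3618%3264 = 354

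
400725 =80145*5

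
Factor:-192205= - 5^1*13^1*2957^1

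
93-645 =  - 552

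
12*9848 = 118176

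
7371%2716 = 1939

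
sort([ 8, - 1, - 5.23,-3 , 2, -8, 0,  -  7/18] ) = [ - 8, - 5.23, - 3, - 1, - 7/18,  0, 2, 8]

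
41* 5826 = 238866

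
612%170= 102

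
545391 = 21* 25971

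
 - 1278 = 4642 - 5920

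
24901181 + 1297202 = 26198383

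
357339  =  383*933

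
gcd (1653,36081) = 57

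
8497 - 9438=  -  941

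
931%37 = 6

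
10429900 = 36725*284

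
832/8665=832/8665 = 0.10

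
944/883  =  1 + 61/883 = 1.07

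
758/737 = 1  +  21/737 = 1.03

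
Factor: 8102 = 2^1*4051^1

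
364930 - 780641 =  - 415711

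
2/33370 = 1/16685  =  0.00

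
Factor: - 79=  - 79^1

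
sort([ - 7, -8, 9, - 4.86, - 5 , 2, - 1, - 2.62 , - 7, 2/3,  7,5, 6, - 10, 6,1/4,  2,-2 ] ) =[- 10, - 8 ,-7, - 7, - 5, - 4.86 , - 2.62, - 2, - 1 , 1/4 , 2/3 , 2 , 2, 5, 6,6,7, 9 ]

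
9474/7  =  9474/7 = 1353.43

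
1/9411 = 1/9411 =0.00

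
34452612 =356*96777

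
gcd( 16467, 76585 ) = 1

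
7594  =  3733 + 3861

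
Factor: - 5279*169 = -892151 = -13^2*5279^1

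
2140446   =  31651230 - 29510784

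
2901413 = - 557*( - 5209) 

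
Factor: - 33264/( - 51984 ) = 3^1 *7^1 * 11^1 * 19^( - 2 ) = 231/361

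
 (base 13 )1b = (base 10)24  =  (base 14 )1A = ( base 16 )18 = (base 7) 33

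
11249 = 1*11249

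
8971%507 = 352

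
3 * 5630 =16890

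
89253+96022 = 185275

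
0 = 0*3219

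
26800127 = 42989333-16189206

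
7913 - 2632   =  5281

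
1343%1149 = 194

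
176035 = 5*35207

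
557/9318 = 557/9318 = 0.06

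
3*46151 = 138453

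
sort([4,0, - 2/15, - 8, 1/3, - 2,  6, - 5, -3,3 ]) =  [ - 8, - 5,-3, - 2, - 2/15, 0,1/3 , 3,4,6] 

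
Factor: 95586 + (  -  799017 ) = -703431 = - 3^3 * 26053^1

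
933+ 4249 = 5182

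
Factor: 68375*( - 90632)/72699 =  - 6196963000/72699 = -2^3*3^( - 1) * 5^3*11^( - 1) * 547^1*2203^( - 1) * 11329^1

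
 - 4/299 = - 4/299 = -  0.01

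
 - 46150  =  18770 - 64920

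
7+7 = 14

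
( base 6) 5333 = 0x4B9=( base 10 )1209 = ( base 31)180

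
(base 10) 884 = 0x374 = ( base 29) 11e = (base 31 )sg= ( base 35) p9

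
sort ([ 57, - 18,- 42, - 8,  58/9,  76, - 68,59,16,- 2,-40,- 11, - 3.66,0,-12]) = [-68, - 42, - 40,  -  18, - 12,-11, - 8, - 3.66, - 2, 0,58/9,16, 57, 59,76 ] 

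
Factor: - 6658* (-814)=2^2 * 11^1 * 37^1*3329^1  =  5419612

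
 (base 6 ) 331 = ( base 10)127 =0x7F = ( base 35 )3M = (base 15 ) 87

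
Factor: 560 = 2^4 *5^1*7^1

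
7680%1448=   440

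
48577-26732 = 21845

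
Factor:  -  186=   -  2^1*3^1*31^1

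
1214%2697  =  1214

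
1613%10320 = 1613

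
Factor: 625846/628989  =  2^1 * 3^( - 1 )*13^1*71^(-1 )*2953^(-1)*24071^1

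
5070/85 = 59 + 11/17 =59.65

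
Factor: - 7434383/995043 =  -3^( - 1)*7^ ( - 3 )*11^1*113^1*967^( - 1)*5981^1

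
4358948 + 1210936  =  5569884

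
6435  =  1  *6435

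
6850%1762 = 1564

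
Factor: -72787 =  - 11^1*13^1 * 509^1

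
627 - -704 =1331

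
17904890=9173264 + 8731626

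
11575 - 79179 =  - 67604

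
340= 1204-864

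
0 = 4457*0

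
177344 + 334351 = 511695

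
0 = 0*73815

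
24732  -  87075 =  - 62343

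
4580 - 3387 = 1193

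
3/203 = 3/203=0.01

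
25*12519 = 312975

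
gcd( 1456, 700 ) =28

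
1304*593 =773272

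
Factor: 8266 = 2^1 *4133^1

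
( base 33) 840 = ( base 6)104540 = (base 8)21214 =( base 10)8844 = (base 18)1956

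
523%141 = 100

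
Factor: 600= 2^3*3^1*5^2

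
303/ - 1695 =-101/565 = - 0.18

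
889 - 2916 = -2027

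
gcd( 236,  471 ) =1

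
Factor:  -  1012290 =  - 2^1*3^1*5^1*41^1*823^1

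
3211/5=3211/5=642.20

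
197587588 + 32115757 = 229703345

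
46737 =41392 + 5345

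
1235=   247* 5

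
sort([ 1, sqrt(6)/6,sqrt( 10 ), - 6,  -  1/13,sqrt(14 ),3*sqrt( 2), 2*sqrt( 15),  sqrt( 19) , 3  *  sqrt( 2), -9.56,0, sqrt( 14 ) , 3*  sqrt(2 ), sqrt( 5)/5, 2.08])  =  [ - 9.56, - 6, - 1/13, 0, sqrt ( 6) /6, sqrt( 5 ) /5,1,2.08,sqrt( 10),sqrt(14 ) , sqrt( 14),3*sqrt( 2 ), 3 * sqrt ( 2),3 * sqrt( 2 ),sqrt( 19 ), 2*sqrt( 15)]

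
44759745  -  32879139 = 11880606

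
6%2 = 0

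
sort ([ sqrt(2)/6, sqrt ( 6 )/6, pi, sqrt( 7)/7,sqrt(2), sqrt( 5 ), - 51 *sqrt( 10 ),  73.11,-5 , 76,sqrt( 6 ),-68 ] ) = [  -  51 * sqrt (10),- 68, -5, sqrt(2) /6,sqrt( 7)/7, sqrt( 6 )/6, sqrt(2 ), sqrt(5 ), sqrt ( 6 ),pi, 73.11,  76 ]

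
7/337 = 7/337 = 0.02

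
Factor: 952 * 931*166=147127792=2^4*7^3 * 17^1 * 19^1*83^1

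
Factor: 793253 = 793253^1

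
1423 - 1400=23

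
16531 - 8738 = 7793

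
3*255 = 765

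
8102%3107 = 1888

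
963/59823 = 107/6647 = 0.02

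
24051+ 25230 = 49281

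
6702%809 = 230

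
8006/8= 4003/4 = 1000.75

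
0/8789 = 0 = 0.00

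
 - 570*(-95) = 54150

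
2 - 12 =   -  10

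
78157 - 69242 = 8915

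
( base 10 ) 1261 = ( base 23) 28j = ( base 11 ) a47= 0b10011101101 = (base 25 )20b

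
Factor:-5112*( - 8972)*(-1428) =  - 65495025792 = - 2^7* 3^3 * 7^1*17^1*71^1*2243^1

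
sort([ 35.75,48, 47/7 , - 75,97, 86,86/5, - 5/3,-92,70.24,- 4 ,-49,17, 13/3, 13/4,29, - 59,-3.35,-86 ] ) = [ - 92,-86, - 75,-59, - 49, - 4, - 3.35, -5/3, 13/4,13/3,47/7,17,86/5,  29, 35.75,48, 70.24, 86,97 ] 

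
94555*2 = 189110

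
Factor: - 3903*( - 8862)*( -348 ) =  - 2^3*3^3*7^1* 29^1*211^1*1301^1 = - 12036758328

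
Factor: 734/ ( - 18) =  - 367/9 = - 3^( - 2)*367^1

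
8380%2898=2584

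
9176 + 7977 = 17153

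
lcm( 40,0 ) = 0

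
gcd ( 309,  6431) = 1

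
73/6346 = 73/6346=0.01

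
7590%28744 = 7590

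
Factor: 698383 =7^1*19^1*59^1*89^1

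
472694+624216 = 1096910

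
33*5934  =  195822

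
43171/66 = 654+7/66 = 654.11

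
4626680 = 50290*92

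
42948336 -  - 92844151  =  135792487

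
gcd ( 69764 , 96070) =2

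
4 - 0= 4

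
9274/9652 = 4637/4826 = 0.96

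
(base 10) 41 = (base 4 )221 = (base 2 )101001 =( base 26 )1F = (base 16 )29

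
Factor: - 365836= - 2^2*91459^1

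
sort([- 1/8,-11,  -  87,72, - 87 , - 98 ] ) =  [ - 98, -87, - 87, - 11, -1/8, 72]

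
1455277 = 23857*61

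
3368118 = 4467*754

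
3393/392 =3393/392 = 8.66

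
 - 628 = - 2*314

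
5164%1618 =310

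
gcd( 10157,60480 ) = 7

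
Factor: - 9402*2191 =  - 20599782 = - 2^1*3^1*7^1*313^1*1567^1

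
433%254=179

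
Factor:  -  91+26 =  - 65=-5^1 * 13^1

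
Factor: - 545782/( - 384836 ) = 272891/192418 = 2^( - 1 )*23^ (-1)*47^ ( - 1 )* 67^1*89^(-1 ) * 4073^1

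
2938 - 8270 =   -  5332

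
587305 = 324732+262573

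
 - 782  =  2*( - 391 )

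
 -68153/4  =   - 17039 + 3/4 = - 17038.25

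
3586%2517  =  1069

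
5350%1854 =1642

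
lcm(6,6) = 6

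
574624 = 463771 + 110853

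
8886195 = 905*9819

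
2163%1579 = 584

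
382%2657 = 382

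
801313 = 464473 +336840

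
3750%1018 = 696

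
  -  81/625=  - 1+ 544/625=- 0.13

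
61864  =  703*88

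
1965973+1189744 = 3155717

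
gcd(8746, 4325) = 1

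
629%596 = 33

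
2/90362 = 1/45181  =  0.00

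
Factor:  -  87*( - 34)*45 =2^1*3^3*5^1* 17^1*29^1 =133110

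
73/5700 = 73/5700 = 0.01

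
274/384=137/192 =0.71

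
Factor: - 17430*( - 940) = 16384200 =2^3*3^1 *5^2 * 7^1 * 47^1*83^1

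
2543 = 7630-5087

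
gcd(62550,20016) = 2502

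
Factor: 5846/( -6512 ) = - 2^ ( - 3)*11^(-1) * 79^1 = -79/88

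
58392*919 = 53662248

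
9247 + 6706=15953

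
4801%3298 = 1503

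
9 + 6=15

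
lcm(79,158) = 158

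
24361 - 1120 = 23241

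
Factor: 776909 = 7^1  *41^1 *2707^1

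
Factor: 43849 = 13^1*3373^1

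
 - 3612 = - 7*516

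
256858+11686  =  268544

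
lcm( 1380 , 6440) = 19320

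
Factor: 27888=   2^4*3^1*7^1*83^1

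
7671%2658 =2355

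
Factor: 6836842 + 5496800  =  2^1*3^1*29^1*73^1*971^1 = 12333642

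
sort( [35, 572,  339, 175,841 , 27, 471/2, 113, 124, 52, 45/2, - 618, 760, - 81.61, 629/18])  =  [ - 618 , - 81.61, 45/2, 27,629/18, 35 , 52, 113, 124, 175, 471/2, 339, 572 , 760, 841] 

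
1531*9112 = 13950472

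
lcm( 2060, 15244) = 76220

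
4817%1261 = 1034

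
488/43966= 244/21983=0.01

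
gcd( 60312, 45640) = 56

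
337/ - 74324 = - 1 + 73987/74324  =  - 0.00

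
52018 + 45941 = 97959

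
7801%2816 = 2169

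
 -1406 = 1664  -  3070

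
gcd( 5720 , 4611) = 1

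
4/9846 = 2/4923 = 0.00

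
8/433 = 8/433 = 0.02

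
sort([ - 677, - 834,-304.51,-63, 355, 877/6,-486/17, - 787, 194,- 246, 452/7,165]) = [-834, - 787,- 677,-304.51,-246,-63 , - 486/17,  452/7,877/6,165, 194, 355] 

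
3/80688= 1/26896 =0.00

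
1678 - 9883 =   -  8205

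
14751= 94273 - 79522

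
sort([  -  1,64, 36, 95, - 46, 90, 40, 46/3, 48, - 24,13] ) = [ - 46, - 24, - 1, 13,46/3,  36, 40 , 48 , 64,90,95 ]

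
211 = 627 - 416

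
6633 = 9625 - 2992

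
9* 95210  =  856890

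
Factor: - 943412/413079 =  - 2^2*3^ ( - 1)*19^( - 1) * 227^1*1039^1*7247^( - 1)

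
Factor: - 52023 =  - 3^1*17341^1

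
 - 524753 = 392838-917591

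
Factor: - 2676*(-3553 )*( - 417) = -2^2*3^2* 11^1*17^1 * 19^1*139^1*223^1= -  3964764276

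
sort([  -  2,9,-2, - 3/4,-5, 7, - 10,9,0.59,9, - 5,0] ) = [ - 10,  -  5, - 5,  -  2 ,  -  2, - 3/4 , 0, 0.59, 7, 9,  9,9] 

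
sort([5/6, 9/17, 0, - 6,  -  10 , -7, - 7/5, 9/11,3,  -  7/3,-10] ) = [ -10 ,  -  10, -7,  -  6, - 7/3, - 7/5 , 0,  9/17, 9/11 , 5/6 , 3] 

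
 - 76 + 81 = 5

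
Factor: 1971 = 3^3 * 73^1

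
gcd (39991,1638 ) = 7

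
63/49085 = 63/49085 = 0.00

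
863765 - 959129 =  - 95364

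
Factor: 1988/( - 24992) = - 7/88 =-2^ ( - 3) * 7^1*11^( - 1) 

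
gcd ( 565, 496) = 1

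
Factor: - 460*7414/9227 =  - 3410440/9227=- 2^3*5^1*11^1*23^1*337^1* 9227^(  -  1 ) 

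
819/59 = 819/59  =  13.88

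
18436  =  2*9218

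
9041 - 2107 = 6934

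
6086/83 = 73 + 27/83= 73.33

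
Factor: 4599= 3^2 * 7^1*73^1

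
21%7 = 0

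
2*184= 368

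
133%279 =133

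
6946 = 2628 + 4318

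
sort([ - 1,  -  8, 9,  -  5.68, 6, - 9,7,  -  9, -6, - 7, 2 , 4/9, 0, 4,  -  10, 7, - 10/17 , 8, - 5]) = [-10, - 9,- 9, - 8, - 7,-6,  -  5.68, - 5, - 1 , - 10/17,0, 4/9,2, 4, 6, 7, 7 , 8, 9]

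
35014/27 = 35014/27=1296.81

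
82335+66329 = 148664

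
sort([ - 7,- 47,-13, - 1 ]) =[ - 47,-13 , - 7, - 1]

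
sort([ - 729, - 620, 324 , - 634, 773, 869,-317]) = [ - 729,-634, - 620, - 317,324, 773 , 869] 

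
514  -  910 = -396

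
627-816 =  -  189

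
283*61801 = 17489683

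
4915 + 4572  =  9487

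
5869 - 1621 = 4248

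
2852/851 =124/37 = 3.35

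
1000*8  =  8000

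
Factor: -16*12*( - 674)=129408 = 2^7*3^1 *337^1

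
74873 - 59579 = 15294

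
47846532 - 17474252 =30372280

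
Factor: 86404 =2^2 *21601^1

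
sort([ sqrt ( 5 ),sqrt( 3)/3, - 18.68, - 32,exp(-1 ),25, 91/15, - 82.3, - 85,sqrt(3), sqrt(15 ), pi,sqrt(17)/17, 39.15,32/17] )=[ - 85, - 82.3, - 32, - 18.68,sqrt(17)/17, exp(  -  1 ), sqrt( 3)/3,sqrt( 3), 32/17, sqrt(5) , pi,  sqrt(15), 91/15, 25,39.15]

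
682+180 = 862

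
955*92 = 87860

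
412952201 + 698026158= 1110978359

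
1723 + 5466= 7189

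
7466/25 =298 + 16/25 = 298.64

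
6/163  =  6/163 = 0.04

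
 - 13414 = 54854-68268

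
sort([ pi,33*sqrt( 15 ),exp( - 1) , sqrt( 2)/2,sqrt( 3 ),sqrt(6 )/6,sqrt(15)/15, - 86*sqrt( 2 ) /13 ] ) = [ - 86 *sqrt ( 2)/13,sqrt ( 15 )/15,  exp( - 1 ), sqrt(6)/6,sqrt(2 )/2, sqrt(3 ),pi , 33*sqrt (15)]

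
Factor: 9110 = 2^1 * 5^1*911^1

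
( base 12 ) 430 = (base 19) 1D4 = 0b1001100100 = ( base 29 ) L3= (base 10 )612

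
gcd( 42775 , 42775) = 42775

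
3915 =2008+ 1907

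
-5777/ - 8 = 5777/8= 722.12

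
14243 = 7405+6838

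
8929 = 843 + 8086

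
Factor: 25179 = 3^1* 7^1*11^1*109^1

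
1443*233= 336219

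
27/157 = 27/157= 0.17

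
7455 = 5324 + 2131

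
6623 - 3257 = 3366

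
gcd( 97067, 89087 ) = 1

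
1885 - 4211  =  -2326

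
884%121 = 37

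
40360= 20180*2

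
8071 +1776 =9847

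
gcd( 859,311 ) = 1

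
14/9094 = 7/4547   =  0.00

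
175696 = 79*2224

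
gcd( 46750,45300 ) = 50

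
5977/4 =1494 + 1/4= 1494.25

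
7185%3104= 977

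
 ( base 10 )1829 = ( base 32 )1p5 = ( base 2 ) 11100100101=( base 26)2I9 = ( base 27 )2DK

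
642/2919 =214/973 = 0.22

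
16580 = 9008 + 7572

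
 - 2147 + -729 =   -  2876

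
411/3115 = 411/3115 = 0.13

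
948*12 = 11376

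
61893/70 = 884+13/70 = 884.19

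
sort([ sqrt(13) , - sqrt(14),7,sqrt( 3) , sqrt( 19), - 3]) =[-sqrt (14), -3, sqrt( 3), sqrt( 13),sqrt( 19),7 ] 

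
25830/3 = 8610 = 8610.00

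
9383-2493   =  6890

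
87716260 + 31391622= 119107882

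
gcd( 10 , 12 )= 2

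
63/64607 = 63/64607=0.00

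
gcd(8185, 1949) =1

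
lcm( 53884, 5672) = 107768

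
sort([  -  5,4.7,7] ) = [ - 5,4.7 , 7]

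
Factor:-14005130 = - 2^1 * 5^1*673^1*2081^1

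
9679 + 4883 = 14562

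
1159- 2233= - 1074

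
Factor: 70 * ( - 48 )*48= - 2^9*3^2*5^1*7^1=- 161280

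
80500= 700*115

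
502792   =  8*62849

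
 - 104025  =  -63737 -40288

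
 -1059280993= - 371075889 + -688205104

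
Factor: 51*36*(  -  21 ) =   -  38556 = -2^2*3^4*7^1*17^1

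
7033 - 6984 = 49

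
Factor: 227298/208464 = 881/808= 2^( - 3)*101^(-1)*881^1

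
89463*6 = 536778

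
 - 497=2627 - 3124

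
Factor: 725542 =2^1*281^1*1291^1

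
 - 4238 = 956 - 5194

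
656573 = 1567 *419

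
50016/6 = 8336=8336.00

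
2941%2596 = 345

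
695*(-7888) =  - 5482160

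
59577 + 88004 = 147581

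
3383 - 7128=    - 3745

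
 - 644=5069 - 5713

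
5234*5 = 26170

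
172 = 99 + 73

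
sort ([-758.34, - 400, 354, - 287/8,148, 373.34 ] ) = [ - 758.34,- 400, - 287/8,148,  354, 373.34] 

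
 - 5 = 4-9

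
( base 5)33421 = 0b100100111001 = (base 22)4j7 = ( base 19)6A5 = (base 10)2361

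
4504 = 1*4504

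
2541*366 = 930006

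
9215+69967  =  79182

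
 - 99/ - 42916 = 99/42916 = 0.00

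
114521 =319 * 359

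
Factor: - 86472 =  - 2^3 * 3^2*1201^1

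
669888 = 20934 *32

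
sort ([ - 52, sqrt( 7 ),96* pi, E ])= [ - 52, sqrt( 7), E, 96 * pi]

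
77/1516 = 77/1516 = 0.05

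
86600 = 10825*8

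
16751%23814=16751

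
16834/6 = 8417/3  =  2805.67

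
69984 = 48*1458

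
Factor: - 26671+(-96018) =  - 7^1*17^1*1031^1  =  - 122689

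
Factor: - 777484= - 2^2*194371^1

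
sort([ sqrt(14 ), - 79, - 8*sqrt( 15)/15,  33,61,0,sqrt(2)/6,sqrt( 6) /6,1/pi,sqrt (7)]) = [ - 79, -8*sqrt ( 15 )/15,0,sqrt( 2) /6,1/pi,sqrt(6)/6,sqrt ( 7 ),sqrt (14), 33,61]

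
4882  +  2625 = 7507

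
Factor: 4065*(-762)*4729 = - 14648219370= -2^1*3^2*5^1*127^1*271^1 *4729^1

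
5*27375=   136875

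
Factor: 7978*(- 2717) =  - 2^1* 11^1*13^1*19^1*3989^1 = - 21676226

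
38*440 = 16720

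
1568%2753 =1568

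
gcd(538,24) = 2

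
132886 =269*494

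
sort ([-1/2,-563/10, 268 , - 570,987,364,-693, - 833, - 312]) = [- 833, - 693 ,- 570,-312, - 563/10, - 1/2,268, 364, 987]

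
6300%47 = 2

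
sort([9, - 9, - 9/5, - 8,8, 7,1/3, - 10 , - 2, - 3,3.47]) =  [-10, - 9, -8, - 3,-2, - 9/5,1/3,3.47,7,8,9 ] 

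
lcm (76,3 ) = 228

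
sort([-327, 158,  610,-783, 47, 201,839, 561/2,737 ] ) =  [ - 783, - 327, 47, 158, 201,561/2, 610, 737,839 ] 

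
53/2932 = 53/2932 = 0.02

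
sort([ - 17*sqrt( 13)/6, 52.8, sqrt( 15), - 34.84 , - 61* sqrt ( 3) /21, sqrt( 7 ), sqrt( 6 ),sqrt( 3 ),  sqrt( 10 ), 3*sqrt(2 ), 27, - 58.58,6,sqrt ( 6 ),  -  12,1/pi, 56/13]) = [ - 58.58, - 34.84, - 12, - 17*sqrt (13)/6, - 61*sqrt(3 ) /21,1/pi,sqrt( 3), sqrt(6), sqrt( 6 ),sqrt( 7), sqrt( 10 ),  sqrt( 15), 3*sqrt(2), 56/13, 6,27,52.8 ]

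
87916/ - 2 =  - 43958 + 0/1 = - 43958.00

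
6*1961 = 11766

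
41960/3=13986 + 2/3 = 13986.67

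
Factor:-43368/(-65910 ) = 2^2*5^( - 1)*13^( - 2 ) * 139^1 = 556/845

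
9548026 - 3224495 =6323531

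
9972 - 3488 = 6484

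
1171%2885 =1171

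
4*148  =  592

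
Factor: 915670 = 2^1*5^1*7^1*103^1*127^1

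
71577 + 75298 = 146875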